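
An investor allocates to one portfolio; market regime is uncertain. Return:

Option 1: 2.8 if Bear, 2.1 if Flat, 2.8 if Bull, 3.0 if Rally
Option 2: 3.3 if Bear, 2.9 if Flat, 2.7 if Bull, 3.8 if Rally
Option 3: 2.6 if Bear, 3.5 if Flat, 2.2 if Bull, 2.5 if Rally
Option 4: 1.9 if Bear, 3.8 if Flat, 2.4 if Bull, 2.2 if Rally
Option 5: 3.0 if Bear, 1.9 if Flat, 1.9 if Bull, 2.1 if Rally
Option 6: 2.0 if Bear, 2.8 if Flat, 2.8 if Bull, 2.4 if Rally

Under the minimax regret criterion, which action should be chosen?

Option 2

Column bests: Bear=3.3, Flat=3.8, Bull=2.8, Rally=3.8.
Option 1 regrets: 0.5, 1.7, 0.0, 0.8 → max 1.7
Option 2 regrets: 0.0, 0.9, 0.1, 0.0 → max 0.9
Option 3 regrets: 0.7, 0.3, 0.6, 1.3 → max 1.3
Option 4 regrets: 1.4, 0.0, 0.4, 1.6 → max 1.6
Option 5 regrets: 0.3, 1.9, 0.9, 1.7 → max 1.9
Option 6 regrets: 1.3, 1.0, 0.0, 1.4 → max 1.4
Smallest max regret = 0.9 → Option 2.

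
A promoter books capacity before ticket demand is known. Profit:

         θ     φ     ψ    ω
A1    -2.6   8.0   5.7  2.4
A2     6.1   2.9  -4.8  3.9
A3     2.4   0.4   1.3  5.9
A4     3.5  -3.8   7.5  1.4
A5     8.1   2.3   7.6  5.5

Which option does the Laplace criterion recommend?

A5

Row averages: A1=3.375, A2=2.025, A3=2.5, A4=2.15, A5=5.875
Highest average = 5.875 → A5.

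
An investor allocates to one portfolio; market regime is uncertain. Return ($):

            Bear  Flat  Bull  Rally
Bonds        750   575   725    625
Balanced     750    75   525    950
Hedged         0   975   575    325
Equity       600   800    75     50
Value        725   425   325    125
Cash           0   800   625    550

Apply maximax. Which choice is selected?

Row maxima: Bonds=750, Balanced=950, Hedged=975, Equity=800, Value=725, Cash=800
Best best-case = 975 → Hedged.

Hedged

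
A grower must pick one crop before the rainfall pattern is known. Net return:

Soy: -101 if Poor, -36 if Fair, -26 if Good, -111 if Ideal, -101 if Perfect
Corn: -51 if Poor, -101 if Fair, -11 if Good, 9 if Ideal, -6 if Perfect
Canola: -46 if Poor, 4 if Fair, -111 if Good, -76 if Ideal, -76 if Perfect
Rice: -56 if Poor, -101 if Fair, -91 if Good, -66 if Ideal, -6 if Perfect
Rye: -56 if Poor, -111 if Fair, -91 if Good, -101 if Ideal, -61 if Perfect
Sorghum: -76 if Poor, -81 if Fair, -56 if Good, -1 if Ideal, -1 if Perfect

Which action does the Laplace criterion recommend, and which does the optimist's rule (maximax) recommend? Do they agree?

Row averages: Soy=-75, Corn=-32, Canola=-61, Rice=-64, Rye=-84, Sorghum=-43
Highest average = -32 → Corn.
Row maxima: Soy=-26, Corn=9, Canola=4, Rice=-6, Rye=-56, Sorghum=-1
Best best-case = 9 → Corn.

laplace → Corn; maximax → Corn (agree)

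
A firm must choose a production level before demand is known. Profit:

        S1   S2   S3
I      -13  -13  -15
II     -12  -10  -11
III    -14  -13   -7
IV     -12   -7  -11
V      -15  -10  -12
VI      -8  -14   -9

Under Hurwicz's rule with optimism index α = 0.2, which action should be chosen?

IV

I: 0.2·(-13) + 0.8·(-15) = -14.6
II: 0.2·(-10) + 0.8·(-12) = -11.6
III: 0.2·(-7) + 0.8·(-14) = -12.6
IV: 0.2·(-7) + 0.8·(-12) = -11
V: 0.2·(-10) + 0.8·(-15) = -14
VI: 0.2·(-8) + 0.8·(-14) = -12.8
Highest Hurwicz score = -11 → IV.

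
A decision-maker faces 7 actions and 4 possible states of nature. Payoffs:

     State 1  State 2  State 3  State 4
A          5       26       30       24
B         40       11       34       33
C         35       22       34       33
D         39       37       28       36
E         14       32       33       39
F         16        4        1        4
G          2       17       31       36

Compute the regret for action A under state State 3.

4

Best payoff under State 3 is 34.
Regret = 34 − 30 = 4.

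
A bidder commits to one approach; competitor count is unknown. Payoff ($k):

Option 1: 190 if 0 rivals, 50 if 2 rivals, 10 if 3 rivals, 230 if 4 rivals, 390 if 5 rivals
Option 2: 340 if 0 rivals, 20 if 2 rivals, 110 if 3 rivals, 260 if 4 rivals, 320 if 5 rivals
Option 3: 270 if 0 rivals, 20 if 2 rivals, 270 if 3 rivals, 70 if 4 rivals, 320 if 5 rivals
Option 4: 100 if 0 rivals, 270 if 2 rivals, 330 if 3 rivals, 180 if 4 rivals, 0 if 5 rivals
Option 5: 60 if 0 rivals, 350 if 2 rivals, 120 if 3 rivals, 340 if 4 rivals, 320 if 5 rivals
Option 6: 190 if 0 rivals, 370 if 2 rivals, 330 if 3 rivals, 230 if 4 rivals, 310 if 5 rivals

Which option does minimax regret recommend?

Option 6

Column bests: 0 rivals=340, 2 rivals=370, 3 rivals=330, 4 rivals=340, 5 rivals=390.
Option 1 regrets: 150, 320, 320, 110, 0 → max 320
Option 2 regrets: 0, 350, 220, 80, 70 → max 350
Option 3 regrets: 70, 350, 60, 270, 70 → max 350
Option 4 regrets: 240, 100, 0, 160, 390 → max 390
Option 5 regrets: 280, 20, 210, 0, 70 → max 280
Option 6 regrets: 150, 0, 0, 110, 80 → max 150
Smallest max regret = 150 → Option 6.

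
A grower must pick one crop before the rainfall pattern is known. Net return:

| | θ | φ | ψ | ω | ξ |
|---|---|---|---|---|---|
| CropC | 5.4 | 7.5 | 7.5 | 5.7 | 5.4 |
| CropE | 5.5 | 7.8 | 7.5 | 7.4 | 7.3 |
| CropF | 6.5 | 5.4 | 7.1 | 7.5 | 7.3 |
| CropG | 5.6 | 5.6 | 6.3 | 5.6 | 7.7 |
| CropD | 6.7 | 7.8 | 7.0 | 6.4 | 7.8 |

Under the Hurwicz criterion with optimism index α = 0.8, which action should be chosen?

CropC: 0.8·7.5 + 0.2·5.4 = 7.08
CropE: 0.8·7.8 + 0.2·5.5 = 7.34
CropF: 0.8·7.5 + 0.2·5.4 = 7.08
CropG: 0.8·7.7 + 0.2·5.6 = 7.28
CropD: 0.8·7.8 + 0.2·6.4 = 7.52
Highest Hurwicz score = 7.52 → CropD.

CropD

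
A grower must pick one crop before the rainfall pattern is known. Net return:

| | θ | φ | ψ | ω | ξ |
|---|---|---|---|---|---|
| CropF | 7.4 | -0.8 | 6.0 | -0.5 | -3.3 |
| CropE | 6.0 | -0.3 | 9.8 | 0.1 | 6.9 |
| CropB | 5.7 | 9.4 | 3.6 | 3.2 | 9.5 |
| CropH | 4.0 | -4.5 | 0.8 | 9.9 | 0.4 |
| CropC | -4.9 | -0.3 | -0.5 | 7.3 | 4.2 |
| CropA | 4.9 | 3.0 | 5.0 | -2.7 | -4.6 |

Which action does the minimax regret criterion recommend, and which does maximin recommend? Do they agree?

minimax regret → CropB; maximin → CropB (agree)

Column bests: θ=7.4, φ=9.4, ψ=9.8, ω=9.9, ξ=9.5.
CropF regrets: 0.0, 10.2, 3.8, 10.4, 12.8 → max 12.8
CropE regrets: 1.4, 9.7, 0.0, 9.8, 2.6 → max 9.8
CropB regrets: 1.7, 0.0, 6.2, 6.7, 0.0 → max 6.7
CropH regrets: 3.4, 13.9, 9.0, 0.0, 9.1 → max 13.9
CropC regrets: 12.3, 9.7, 10.3, 2.6, 5.3 → max 12.3
CropA regrets: 2.5, 6.4, 4.8, 12.6, 14.1 → max 14.1
Smallest max regret = 6.7 → CropB.
Row minima: CropF=-3.3, CropE=-0.3, CropB=3.2, CropH=-4.5, CropC=-4.9, CropA=-4.6
Best worst-case = 3.2 → CropB.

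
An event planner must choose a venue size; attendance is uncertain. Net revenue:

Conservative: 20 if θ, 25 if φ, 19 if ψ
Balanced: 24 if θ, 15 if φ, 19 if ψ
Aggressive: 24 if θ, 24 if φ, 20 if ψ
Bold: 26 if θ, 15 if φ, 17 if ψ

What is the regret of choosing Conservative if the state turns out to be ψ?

1

Best payoff under ψ is 20.
Regret = 20 − 19 = 1.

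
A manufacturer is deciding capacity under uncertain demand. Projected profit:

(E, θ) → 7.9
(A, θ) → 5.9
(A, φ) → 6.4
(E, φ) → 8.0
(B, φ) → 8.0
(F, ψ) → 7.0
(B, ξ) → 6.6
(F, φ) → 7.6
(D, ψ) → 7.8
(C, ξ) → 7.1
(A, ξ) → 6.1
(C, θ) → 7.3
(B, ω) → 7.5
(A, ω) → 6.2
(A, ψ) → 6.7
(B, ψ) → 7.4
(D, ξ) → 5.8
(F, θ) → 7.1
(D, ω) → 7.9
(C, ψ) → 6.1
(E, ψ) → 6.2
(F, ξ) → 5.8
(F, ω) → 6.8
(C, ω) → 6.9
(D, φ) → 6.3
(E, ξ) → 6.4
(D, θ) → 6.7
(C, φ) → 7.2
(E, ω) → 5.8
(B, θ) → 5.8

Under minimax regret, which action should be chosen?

Column bests: θ=7.9, φ=8.0, ψ=7.8, ω=7.9, ξ=7.1.
A regrets: 2.0, 1.6, 1.1, 1.7, 1.0 → max 2.0
B regrets: 2.1, 0.0, 0.4, 0.4, 0.5 → max 2.1
C regrets: 0.6, 0.8, 1.7, 1.0, 0.0 → max 1.7
D regrets: 1.2, 1.7, 0.0, 0.0, 1.3 → max 1.7
E regrets: 0.0, 0.0, 1.6, 2.1, 0.7 → max 2.1
F regrets: 0.8, 0.4, 0.8, 1.1, 1.3 → max 1.3
Smallest max regret = 1.3 → F.

F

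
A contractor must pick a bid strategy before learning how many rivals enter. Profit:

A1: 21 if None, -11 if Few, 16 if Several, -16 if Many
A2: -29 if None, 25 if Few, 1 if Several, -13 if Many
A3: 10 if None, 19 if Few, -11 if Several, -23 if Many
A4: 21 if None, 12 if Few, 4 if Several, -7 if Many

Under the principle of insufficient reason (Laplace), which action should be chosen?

A4

Row averages: A1=2.5, A2=-4, A3=-1.25, A4=7.5
Highest average = 7.5 → A4.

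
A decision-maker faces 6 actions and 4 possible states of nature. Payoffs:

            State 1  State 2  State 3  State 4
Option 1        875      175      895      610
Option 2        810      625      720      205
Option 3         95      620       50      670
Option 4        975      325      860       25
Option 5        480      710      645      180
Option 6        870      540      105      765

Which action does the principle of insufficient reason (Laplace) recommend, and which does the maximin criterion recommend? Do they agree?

laplace → Option 1; maximin → Option 2 (disagree)

Row averages: Option 1=638.75, Option 2=590, Option 3=358.75, Option 4=546.25, Option 5=503.75, Option 6=570
Highest average = 638.75 → Option 1.
Row minima: Option 1=175, Option 2=205, Option 3=50, Option 4=25, Option 5=180, Option 6=105
Best worst-case = 205 → Option 2.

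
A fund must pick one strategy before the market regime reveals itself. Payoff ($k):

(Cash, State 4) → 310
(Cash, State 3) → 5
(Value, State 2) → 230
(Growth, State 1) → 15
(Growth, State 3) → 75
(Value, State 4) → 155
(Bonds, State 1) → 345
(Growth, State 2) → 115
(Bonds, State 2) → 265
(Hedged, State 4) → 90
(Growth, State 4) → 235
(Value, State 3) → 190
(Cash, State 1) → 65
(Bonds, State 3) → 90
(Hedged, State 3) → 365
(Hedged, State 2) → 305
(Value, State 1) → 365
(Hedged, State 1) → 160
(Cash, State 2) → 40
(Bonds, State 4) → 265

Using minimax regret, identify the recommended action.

Value

Column bests: State 1=365, State 2=305, State 3=365, State 4=310.
Value regrets: 0, 75, 175, 155 → max 175
Bonds regrets: 20, 40, 275, 45 → max 275
Growth regrets: 350, 190, 290, 75 → max 350
Cash regrets: 300, 265, 360, 0 → max 360
Hedged regrets: 205, 0, 0, 220 → max 220
Smallest max regret = 175 → Value.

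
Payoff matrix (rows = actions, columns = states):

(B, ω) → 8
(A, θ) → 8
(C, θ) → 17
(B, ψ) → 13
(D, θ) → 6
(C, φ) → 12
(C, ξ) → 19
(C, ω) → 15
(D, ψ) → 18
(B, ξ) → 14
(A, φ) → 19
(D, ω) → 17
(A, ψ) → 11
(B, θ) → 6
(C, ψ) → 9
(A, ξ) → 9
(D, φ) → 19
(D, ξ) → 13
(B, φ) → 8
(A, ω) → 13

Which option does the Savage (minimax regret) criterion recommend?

Column bests: θ=17, φ=19, ψ=18, ω=17, ξ=19.
A regrets: 9, 0, 7, 4, 10 → max 10
B regrets: 11, 11, 5, 9, 5 → max 11
C regrets: 0, 7, 9, 2, 0 → max 9
D regrets: 11, 0, 0, 0, 6 → max 11
Smallest max regret = 9 → C.

C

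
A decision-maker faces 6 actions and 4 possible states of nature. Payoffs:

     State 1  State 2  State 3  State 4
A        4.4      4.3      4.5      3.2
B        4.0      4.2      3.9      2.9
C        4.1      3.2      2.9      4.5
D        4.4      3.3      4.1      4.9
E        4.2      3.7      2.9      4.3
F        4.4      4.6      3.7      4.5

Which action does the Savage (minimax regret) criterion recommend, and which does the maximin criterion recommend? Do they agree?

minimax regret → F; maximin → F (agree)

Column bests: State 1=4.4, State 2=4.6, State 3=4.5, State 4=4.9.
A regrets: 0.0, 0.3, 0.0, 1.7 → max 1.7
B regrets: 0.4, 0.4, 0.6, 2.0 → max 2.0
C regrets: 0.3, 1.4, 1.6, 0.4 → max 1.6
D regrets: 0.0, 1.3, 0.4, 0.0 → max 1.3
E regrets: 0.2, 0.9, 1.6, 0.6 → max 1.6
F regrets: 0.0, 0.0, 0.8, 0.4 → max 0.8
Smallest max regret = 0.8 → F.
Row minima: A=3.2, B=2.9, C=2.9, D=3.3, E=2.9, F=3.7
Best worst-case = 3.7 → F.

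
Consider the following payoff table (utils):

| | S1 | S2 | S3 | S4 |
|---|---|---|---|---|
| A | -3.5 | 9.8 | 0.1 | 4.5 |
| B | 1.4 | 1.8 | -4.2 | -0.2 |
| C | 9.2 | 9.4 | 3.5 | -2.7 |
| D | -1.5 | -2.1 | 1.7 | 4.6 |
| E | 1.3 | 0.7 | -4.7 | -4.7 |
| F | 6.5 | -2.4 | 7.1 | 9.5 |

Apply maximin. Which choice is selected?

Row minima: A=-3.5, B=-4.2, C=-2.7, D=-2.1, E=-4.7, F=-2.4
Best worst-case = -2.1 → D.

D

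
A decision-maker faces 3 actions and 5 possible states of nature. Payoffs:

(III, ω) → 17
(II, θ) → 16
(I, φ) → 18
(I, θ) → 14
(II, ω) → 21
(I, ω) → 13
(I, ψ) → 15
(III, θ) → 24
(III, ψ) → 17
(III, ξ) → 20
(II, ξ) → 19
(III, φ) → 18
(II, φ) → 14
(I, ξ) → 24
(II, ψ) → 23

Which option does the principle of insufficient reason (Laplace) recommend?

Row averages: I=16.8, II=18.6, III=19.2
Highest average = 19.2 → III.

III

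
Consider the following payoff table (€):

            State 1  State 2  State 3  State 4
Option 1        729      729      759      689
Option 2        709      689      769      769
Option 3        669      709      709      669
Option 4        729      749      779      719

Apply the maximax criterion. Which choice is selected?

Row maxima: Option 1=759, Option 2=769, Option 3=709, Option 4=779
Best best-case = 779 → Option 4.

Option 4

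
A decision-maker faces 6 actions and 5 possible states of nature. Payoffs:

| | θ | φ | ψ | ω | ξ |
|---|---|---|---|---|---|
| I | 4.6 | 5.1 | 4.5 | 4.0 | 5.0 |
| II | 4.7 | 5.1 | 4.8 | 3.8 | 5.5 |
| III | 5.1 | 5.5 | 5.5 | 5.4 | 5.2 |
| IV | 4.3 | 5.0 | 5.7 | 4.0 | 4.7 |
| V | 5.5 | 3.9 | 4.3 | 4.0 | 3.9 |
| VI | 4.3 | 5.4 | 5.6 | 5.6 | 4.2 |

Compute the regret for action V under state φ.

Best payoff under φ is 5.5.
Regret = 5.5 − 3.9 = 1.6.

1.6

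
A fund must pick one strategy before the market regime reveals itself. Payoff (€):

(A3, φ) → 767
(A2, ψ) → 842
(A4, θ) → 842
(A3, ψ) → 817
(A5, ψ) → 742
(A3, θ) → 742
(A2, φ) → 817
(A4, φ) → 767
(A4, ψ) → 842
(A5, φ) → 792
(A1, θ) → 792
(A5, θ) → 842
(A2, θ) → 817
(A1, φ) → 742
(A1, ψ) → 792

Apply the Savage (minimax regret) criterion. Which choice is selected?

A2

Column bests: θ=842, φ=817, ψ=842.
A1 regrets: 50, 75, 50 → max 75
A2 regrets: 25, 0, 0 → max 25
A3 regrets: 100, 50, 25 → max 100
A4 regrets: 0, 50, 0 → max 50
A5 regrets: 0, 25, 100 → max 100
Smallest max regret = 25 → A2.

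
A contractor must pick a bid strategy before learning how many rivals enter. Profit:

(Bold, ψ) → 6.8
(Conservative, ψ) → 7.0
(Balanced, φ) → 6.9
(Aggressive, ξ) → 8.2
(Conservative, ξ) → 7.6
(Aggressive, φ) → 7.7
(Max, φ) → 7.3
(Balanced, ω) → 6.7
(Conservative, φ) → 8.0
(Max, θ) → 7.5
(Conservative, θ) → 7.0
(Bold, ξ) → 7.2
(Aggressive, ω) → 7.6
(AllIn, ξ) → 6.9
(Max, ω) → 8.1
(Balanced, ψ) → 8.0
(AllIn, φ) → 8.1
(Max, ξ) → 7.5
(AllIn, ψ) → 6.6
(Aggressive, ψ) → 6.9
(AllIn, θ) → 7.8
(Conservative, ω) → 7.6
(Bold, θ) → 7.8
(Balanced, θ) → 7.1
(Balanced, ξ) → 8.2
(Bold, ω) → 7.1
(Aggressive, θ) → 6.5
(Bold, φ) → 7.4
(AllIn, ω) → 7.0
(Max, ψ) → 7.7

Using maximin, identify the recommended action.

Max

Row minima: Conservative=7.0, Balanced=6.7, Aggressive=6.5, Bold=6.8, AllIn=6.6, Max=7.3
Best worst-case = 7.3 → Max.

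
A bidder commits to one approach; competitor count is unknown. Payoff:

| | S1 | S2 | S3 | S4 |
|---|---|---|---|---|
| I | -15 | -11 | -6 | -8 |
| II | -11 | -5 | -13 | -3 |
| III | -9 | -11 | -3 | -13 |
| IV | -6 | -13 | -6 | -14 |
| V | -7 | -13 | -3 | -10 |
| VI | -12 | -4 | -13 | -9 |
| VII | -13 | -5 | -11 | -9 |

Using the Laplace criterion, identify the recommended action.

II

Row averages: I=-10, II=-8, III=-9, IV=-9.75, V=-8.25, VI=-9.5, VII=-9.5
Highest average = -8 → II.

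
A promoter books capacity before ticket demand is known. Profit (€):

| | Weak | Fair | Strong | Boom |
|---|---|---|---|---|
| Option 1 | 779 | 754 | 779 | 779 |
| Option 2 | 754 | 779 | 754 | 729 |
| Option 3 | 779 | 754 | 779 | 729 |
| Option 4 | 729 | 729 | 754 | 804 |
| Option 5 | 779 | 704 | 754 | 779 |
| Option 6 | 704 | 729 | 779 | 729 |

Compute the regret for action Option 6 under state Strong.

Best payoff under Strong is 779.
Regret = 779 − 779 = 0.

0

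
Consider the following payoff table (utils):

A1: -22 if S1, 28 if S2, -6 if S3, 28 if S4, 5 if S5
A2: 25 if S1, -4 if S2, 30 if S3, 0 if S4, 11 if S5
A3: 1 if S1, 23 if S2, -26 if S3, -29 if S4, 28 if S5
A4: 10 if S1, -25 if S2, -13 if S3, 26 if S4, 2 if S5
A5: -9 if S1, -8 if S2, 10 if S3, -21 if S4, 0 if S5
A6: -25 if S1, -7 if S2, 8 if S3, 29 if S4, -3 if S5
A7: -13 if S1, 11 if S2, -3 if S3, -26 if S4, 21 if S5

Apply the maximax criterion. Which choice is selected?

Row maxima: A1=28, A2=30, A3=28, A4=26, A5=10, A6=29, A7=21
Best best-case = 30 → A2.

A2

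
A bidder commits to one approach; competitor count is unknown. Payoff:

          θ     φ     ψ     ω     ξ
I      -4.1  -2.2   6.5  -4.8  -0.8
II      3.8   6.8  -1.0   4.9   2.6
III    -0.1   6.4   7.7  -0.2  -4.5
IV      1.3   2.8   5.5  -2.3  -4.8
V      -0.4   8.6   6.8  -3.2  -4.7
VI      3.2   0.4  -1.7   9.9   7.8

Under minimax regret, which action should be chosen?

II

Column bests: θ=3.8, φ=8.6, ψ=7.7, ω=9.9, ξ=7.8.
I regrets: 7.9, 10.8, 1.2, 14.7, 8.6 → max 14.7
II regrets: 0.0, 1.8, 8.7, 5.0, 5.2 → max 8.7
III regrets: 3.9, 2.2, 0.0, 10.1, 12.3 → max 12.3
IV regrets: 2.5, 5.8, 2.2, 12.2, 12.6 → max 12.6
V regrets: 4.2, 0.0, 0.9, 13.1, 12.5 → max 13.1
VI regrets: 0.6, 8.2, 9.4, 0.0, 0.0 → max 9.4
Smallest max regret = 8.7 → II.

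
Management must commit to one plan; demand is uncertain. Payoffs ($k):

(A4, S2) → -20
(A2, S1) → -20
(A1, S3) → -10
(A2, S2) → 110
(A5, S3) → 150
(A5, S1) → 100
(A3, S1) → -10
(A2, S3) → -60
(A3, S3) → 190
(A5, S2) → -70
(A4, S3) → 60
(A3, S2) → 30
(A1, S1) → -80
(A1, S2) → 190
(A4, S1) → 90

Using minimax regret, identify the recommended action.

A3

Column bests: S1=100, S2=190, S3=190.
A1 regrets: 180, 0, 200 → max 200
A2 regrets: 120, 80, 250 → max 250
A3 regrets: 110, 160, 0 → max 160
A4 regrets: 10, 210, 130 → max 210
A5 regrets: 0, 260, 40 → max 260
Smallest max regret = 160 → A3.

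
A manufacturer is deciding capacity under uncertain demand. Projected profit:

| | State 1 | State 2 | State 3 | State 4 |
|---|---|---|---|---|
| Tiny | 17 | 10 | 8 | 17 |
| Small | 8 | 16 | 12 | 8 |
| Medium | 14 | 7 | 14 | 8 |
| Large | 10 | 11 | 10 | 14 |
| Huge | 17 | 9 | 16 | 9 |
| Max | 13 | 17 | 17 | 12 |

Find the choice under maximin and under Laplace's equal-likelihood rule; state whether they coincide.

maximin → Max; laplace → Max (agree)

Row minima: Tiny=8, Small=8, Medium=7, Large=10, Huge=9, Max=12
Best worst-case = 12 → Max.
Row averages: Tiny=13, Small=11, Medium=10.75, Large=11.25, Huge=12.75, Max=14.75
Highest average = 14.75 → Max.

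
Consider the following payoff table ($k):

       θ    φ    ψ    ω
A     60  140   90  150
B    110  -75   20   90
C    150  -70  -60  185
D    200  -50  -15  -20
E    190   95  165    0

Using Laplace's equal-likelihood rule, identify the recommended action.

Row averages: A=110, B=36.25, C=51.25, D=28.75, E=112.5
Highest average = 112.5 → E.

E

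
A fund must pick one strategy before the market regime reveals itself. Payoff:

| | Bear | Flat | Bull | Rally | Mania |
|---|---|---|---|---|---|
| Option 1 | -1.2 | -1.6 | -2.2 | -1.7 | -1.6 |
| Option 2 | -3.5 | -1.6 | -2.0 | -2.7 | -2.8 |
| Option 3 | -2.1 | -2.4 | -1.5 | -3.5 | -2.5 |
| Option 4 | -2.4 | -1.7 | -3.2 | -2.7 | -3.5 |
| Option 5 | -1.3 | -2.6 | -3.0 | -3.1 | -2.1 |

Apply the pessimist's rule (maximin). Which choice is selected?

Option 1

Row minima: Option 1=-2.2, Option 2=-3.5, Option 3=-3.5, Option 4=-3.5, Option 5=-3.1
Best worst-case = -2.2 → Option 1.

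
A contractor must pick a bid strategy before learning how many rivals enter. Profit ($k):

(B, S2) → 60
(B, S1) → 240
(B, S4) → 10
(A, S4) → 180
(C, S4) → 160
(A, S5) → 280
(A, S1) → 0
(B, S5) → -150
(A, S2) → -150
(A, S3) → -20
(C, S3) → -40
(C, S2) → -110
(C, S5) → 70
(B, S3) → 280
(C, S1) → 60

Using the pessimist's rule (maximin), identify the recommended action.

C

Row minima: A=-150, B=-150, C=-110
Best worst-case = -110 → C.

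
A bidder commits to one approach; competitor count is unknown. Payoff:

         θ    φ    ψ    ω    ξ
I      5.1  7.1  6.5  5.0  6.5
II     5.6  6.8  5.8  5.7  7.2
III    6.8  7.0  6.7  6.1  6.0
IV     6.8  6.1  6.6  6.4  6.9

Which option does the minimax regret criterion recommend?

Column bests: θ=6.8, φ=7.1, ψ=6.7, ω=6.4, ξ=7.2.
I regrets: 1.7, 0.0, 0.2, 1.4, 0.7 → max 1.7
II regrets: 1.2, 0.3, 0.9, 0.7, 0.0 → max 1.2
III regrets: 0.0, 0.1, 0.0, 0.3, 1.2 → max 1.2
IV regrets: 0.0, 1.0, 0.1, 0.0, 0.3 → max 1.0
Smallest max regret = 1.0 → IV.

IV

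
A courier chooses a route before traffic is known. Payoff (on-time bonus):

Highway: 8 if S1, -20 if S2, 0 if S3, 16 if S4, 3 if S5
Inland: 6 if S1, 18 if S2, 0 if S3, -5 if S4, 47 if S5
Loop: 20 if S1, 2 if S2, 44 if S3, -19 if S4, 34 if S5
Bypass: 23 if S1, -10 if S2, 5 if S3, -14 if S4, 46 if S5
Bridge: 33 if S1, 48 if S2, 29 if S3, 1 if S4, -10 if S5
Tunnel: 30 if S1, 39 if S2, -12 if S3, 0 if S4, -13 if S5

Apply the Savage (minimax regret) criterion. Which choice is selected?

Inland

Column bests: S1=33, S2=48, S3=44, S4=16, S5=47.
Highway regrets: 25, 68, 44, 0, 44 → max 68
Inland regrets: 27, 30, 44, 21, 0 → max 44
Loop regrets: 13, 46, 0, 35, 13 → max 46
Bypass regrets: 10, 58, 39, 30, 1 → max 58
Bridge regrets: 0, 0, 15, 15, 57 → max 57
Tunnel regrets: 3, 9, 56, 16, 60 → max 60
Smallest max regret = 44 → Inland.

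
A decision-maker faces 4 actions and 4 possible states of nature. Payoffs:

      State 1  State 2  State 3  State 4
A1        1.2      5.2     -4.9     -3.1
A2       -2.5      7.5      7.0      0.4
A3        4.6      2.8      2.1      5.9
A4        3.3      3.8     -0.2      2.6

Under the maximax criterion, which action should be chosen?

Row maxima: A1=5.2, A2=7.5, A3=5.9, A4=3.8
Best best-case = 7.5 → A2.

A2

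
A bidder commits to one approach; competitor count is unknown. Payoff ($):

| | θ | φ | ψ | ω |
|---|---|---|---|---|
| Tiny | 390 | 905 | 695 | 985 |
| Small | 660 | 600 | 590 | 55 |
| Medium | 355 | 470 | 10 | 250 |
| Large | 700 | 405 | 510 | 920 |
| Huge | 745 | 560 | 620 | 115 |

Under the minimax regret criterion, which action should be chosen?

Tiny

Column bests: θ=745, φ=905, ψ=695, ω=985.
Tiny regrets: 355, 0, 0, 0 → max 355
Small regrets: 85, 305, 105, 930 → max 930
Medium regrets: 390, 435, 685, 735 → max 735
Large regrets: 45, 500, 185, 65 → max 500
Huge regrets: 0, 345, 75, 870 → max 870
Smallest max regret = 355 → Tiny.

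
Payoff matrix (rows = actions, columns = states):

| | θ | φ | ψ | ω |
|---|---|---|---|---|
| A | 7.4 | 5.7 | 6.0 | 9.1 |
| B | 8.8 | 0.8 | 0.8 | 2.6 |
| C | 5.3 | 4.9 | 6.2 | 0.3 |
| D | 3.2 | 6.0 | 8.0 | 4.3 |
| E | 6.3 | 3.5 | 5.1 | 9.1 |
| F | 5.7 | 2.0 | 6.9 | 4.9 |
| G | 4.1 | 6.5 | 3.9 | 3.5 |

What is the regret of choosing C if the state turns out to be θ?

3.5

Best payoff under θ is 8.8.
Regret = 8.8 − 5.3 = 3.5.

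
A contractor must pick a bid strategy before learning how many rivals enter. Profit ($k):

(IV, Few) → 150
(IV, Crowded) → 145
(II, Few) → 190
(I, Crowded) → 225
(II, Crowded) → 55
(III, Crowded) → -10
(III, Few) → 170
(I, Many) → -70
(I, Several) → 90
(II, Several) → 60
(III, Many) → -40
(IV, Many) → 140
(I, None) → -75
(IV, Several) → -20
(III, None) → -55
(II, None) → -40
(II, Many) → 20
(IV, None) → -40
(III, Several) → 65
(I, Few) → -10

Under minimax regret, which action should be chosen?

Column bests: None=-40, Few=190, Several=90, Many=140, Crowded=225.
I regrets: 35, 200, 0, 210, 0 → max 210
II regrets: 0, 0, 30, 120, 170 → max 170
III regrets: 15, 20, 25, 180, 235 → max 235
IV regrets: 0, 40, 110, 0, 80 → max 110
Smallest max regret = 110 → IV.

IV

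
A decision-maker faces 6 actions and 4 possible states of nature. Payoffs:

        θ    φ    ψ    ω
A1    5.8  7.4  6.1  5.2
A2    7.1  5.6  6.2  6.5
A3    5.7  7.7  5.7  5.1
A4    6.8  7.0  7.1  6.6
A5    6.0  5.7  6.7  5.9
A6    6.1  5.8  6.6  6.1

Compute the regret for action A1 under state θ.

1.3

Best payoff under θ is 7.1.
Regret = 7.1 − 5.8 = 1.3.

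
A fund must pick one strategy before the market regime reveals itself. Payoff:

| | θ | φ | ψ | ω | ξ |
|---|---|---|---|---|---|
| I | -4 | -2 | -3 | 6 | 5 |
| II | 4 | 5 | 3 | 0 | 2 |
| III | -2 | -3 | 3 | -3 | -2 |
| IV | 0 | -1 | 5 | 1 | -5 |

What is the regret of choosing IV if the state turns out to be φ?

Best payoff under φ is 5.
Regret = 5 − (-1) = 6.

6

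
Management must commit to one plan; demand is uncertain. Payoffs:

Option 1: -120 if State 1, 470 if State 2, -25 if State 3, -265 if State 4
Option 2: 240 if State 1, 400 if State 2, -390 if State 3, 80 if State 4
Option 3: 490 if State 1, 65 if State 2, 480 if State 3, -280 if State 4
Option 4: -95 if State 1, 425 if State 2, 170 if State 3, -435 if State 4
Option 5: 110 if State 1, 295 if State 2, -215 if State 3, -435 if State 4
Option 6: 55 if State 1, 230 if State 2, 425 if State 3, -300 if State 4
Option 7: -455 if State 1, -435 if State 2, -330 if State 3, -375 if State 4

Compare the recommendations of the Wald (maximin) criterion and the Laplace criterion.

maximin → Option 1; laplace → Option 3 (disagree)

Row minima: Option 1=-265, Option 2=-390, Option 3=-280, Option 4=-435, Option 5=-435, Option 6=-300, Option 7=-455
Best worst-case = -265 → Option 1.
Row averages: Option 1=15, Option 2=82.5, Option 3=188.75, Option 4=16.25, Option 5=-61.25, Option 6=102.5, Option 7=-398.75
Highest average = 188.75 → Option 3.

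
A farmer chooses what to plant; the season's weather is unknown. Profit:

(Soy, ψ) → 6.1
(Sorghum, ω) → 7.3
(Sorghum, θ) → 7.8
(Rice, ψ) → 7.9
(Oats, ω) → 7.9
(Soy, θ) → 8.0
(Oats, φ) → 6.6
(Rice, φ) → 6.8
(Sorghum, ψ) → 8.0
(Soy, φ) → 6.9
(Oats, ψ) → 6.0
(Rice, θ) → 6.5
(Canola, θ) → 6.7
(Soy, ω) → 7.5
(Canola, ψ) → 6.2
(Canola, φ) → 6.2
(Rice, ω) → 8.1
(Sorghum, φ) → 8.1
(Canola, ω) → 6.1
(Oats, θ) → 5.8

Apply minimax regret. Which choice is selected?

Sorghum

Column bests: θ=8.0, φ=8.1, ψ=8.0, ω=8.1.
Canola regrets: 1.3, 1.9, 1.8, 2.0 → max 2.0
Rice regrets: 1.5, 1.3, 0.1, 0.0 → max 1.5
Oats regrets: 2.2, 1.5, 2.0, 0.2 → max 2.2
Sorghum regrets: 0.2, 0.0, 0.0, 0.8 → max 0.8
Soy regrets: 0.0, 1.2, 1.9, 0.6 → max 1.9
Smallest max regret = 0.8 → Sorghum.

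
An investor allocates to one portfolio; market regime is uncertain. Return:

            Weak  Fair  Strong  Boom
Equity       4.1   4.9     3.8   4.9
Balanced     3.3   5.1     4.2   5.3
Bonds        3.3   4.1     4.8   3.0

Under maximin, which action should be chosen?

Row minima: Equity=3.8, Balanced=3.3, Bonds=3.0
Best worst-case = 3.8 → Equity.

Equity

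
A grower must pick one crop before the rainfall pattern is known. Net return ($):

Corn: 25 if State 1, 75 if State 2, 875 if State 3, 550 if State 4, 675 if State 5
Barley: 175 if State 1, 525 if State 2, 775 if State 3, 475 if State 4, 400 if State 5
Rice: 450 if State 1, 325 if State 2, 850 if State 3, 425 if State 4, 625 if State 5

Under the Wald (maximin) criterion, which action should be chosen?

Row minima: Corn=25, Barley=175, Rice=325
Best worst-case = 325 → Rice.

Rice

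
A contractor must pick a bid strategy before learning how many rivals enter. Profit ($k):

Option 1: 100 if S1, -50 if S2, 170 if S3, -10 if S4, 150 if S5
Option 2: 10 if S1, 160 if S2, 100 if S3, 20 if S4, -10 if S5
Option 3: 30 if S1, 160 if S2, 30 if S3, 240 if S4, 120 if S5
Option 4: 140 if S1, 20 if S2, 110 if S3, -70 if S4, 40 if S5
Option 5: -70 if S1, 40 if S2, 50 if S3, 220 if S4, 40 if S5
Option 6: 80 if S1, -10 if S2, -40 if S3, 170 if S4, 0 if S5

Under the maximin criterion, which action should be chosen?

Option 3

Row minima: Option 1=-50, Option 2=-10, Option 3=30, Option 4=-70, Option 5=-70, Option 6=-40
Best worst-case = 30 → Option 3.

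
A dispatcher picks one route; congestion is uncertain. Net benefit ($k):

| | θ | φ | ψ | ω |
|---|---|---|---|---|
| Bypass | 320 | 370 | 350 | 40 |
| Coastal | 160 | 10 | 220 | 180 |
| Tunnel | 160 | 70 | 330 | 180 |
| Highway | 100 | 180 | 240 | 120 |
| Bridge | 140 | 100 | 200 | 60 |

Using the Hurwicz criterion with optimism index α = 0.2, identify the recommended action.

Highway

Bypass: 0.2·370 + 0.8·40 = 106
Coastal: 0.2·220 + 0.8·10 = 52
Tunnel: 0.2·330 + 0.8·70 = 122
Highway: 0.2·240 + 0.8·100 = 128
Bridge: 0.2·200 + 0.8·60 = 88
Highest Hurwicz score = 128 → Highway.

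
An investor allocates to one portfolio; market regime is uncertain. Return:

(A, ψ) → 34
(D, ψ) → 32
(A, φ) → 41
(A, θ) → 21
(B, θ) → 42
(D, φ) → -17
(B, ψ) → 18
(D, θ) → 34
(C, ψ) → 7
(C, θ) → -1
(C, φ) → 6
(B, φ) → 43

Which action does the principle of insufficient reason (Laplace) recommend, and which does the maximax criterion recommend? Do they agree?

Row averages: A=32, B=103/3, C=4, D=49/3
Highest average = 103/3 → B.
Row maxima: A=41, B=43, C=7, D=34
Best best-case = 43 → B.

laplace → B; maximax → B (agree)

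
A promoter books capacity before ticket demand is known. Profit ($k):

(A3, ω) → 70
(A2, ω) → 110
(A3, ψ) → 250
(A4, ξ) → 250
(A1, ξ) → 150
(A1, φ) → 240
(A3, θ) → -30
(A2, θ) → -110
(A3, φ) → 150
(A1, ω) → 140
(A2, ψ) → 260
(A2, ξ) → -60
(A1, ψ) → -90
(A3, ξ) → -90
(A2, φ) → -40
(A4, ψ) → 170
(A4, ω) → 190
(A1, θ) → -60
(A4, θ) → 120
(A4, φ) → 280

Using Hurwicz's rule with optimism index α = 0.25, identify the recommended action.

A1: 0.25·240 + 0.75·(-90) = -7.5
A2: 0.25·260 + 0.75·(-110) = -17.5
A3: 0.25·250 + 0.75·(-90) = -5
A4: 0.25·280 + 0.75·120 = 160
Highest Hurwicz score = 160 → A4.

A4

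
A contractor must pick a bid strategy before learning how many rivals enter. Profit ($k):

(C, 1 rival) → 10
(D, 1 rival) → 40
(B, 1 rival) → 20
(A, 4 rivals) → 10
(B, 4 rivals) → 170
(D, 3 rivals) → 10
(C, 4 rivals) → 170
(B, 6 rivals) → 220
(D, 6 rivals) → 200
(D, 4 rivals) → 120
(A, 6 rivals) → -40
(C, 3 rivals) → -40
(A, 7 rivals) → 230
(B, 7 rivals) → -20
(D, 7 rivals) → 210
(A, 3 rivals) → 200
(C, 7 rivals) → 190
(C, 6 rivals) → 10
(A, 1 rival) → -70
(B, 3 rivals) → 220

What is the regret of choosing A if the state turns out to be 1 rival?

110

Best payoff under 1 rival is 40.
Regret = 40 − (-70) = 110.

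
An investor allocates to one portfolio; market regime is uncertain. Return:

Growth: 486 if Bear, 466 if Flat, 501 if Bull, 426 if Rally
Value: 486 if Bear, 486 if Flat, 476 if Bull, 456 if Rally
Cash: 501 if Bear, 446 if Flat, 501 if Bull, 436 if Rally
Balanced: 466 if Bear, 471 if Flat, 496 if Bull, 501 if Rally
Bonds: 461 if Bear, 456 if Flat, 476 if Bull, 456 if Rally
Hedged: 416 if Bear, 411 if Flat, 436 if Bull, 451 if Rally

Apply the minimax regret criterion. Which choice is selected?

Column bests: Bear=501, Flat=486, Bull=501, Rally=501.
Growth regrets: 15, 20, 0, 75 → max 75
Value regrets: 15, 0, 25, 45 → max 45
Cash regrets: 0, 40, 0, 65 → max 65
Balanced regrets: 35, 15, 5, 0 → max 35
Bonds regrets: 40, 30, 25, 45 → max 45
Hedged regrets: 85, 75, 65, 50 → max 85
Smallest max regret = 35 → Balanced.

Balanced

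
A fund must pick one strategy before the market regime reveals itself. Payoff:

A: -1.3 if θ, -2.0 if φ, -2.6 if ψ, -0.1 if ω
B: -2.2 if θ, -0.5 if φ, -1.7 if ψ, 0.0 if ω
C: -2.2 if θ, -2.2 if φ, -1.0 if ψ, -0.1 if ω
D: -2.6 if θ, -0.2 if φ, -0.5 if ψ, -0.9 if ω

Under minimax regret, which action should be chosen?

B

Column bests: θ=-1.3, φ=-0.2, ψ=-0.5, ω=0.0.
A regrets: 0.0, 1.8, 2.1, 0.1 → max 2.1
B regrets: 0.9, 0.3, 1.2, 0.0 → max 1.2
C regrets: 0.9, 2.0, 0.5, 0.1 → max 2.0
D regrets: 1.3, 0.0, 0.0, 0.9 → max 1.3
Smallest max regret = 1.2 → B.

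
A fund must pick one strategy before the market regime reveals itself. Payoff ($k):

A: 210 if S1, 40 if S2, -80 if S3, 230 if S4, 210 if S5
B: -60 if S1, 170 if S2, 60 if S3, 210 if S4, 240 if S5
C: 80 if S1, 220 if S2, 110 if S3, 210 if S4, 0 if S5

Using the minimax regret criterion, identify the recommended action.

A

Column bests: S1=210, S2=220, S3=110, S4=230, S5=240.
A regrets: 0, 180, 190, 0, 30 → max 190
B regrets: 270, 50, 50, 20, 0 → max 270
C regrets: 130, 0, 0, 20, 240 → max 240
Smallest max regret = 190 → A.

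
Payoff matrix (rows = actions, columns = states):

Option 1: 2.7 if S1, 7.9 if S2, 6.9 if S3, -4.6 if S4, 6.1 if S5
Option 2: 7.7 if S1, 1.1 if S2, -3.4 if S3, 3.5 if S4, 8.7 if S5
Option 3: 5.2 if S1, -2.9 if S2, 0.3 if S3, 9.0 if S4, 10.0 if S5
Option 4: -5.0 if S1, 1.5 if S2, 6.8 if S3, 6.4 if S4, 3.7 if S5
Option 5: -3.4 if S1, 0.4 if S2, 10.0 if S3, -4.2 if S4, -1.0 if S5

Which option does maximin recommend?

Option 3

Row minima: Option 1=-4.6, Option 2=-3.4, Option 3=-2.9, Option 4=-5.0, Option 5=-4.2
Best worst-case = -2.9 → Option 3.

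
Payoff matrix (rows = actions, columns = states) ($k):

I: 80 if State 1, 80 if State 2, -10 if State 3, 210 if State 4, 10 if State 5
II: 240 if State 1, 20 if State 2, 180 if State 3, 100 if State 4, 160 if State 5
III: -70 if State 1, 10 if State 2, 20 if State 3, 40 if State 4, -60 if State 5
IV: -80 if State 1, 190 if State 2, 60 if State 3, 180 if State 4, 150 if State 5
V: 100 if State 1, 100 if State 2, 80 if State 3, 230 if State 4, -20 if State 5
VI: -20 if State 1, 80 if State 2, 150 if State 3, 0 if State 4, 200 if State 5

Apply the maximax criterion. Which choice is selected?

Row maxima: I=210, II=240, III=40, IV=190, V=230, VI=200
Best best-case = 240 → II.

II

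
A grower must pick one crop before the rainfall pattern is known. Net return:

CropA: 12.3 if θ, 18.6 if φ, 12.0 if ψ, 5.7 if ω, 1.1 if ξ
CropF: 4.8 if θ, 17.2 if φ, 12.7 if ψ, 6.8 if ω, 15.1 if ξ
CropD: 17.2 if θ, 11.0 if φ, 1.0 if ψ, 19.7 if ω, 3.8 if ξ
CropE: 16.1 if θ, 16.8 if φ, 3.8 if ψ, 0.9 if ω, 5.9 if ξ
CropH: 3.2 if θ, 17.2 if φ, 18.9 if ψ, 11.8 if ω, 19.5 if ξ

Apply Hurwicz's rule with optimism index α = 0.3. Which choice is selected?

CropF

CropA: 0.3·18.6 + 0.7·1.1 = 6.35
CropF: 0.3·17.2 + 0.7·4.8 = 8.52
CropD: 0.3·19.7 + 0.7·1.0 = 6.61
CropE: 0.3·16.8 + 0.7·0.9 = 5.67
CropH: 0.3·19.5 + 0.7·3.2 = 8.09
Highest Hurwicz score = 8.52 → CropF.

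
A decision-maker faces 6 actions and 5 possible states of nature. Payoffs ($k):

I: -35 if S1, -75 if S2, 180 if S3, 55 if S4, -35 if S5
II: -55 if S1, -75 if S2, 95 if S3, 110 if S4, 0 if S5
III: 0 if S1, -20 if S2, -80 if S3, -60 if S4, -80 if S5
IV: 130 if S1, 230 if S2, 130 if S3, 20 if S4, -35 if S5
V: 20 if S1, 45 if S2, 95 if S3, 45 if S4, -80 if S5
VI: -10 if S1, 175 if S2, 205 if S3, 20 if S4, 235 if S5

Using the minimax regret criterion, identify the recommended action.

Column bests: S1=130, S2=230, S3=205, S4=110, S5=235.
I regrets: 165, 305, 25, 55, 270 → max 305
II regrets: 185, 305, 110, 0, 235 → max 305
III regrets: 130, 250, 285, 170, 315 → max 315
IV regrets: 0, 0, 75, 90, 270 → max 270
V regrets: 110, 185, 110, 65, 315 → max 315
VI regrets: 140, 55, 0, 90, 0 → max 140
Smallest max regret = 140 → VI.

VI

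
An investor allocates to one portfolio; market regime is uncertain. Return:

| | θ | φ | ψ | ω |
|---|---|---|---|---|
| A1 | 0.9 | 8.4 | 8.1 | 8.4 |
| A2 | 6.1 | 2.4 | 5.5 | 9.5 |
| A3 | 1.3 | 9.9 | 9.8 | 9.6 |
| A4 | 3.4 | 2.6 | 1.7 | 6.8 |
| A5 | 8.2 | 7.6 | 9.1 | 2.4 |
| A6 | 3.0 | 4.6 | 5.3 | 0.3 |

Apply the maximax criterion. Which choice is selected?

A3

Row maxima: A1=8.4, A2=9.5, A3=9.9, A4=6.8, A5=9.1, A6=5.3
Best best-case = 9.9 → A3.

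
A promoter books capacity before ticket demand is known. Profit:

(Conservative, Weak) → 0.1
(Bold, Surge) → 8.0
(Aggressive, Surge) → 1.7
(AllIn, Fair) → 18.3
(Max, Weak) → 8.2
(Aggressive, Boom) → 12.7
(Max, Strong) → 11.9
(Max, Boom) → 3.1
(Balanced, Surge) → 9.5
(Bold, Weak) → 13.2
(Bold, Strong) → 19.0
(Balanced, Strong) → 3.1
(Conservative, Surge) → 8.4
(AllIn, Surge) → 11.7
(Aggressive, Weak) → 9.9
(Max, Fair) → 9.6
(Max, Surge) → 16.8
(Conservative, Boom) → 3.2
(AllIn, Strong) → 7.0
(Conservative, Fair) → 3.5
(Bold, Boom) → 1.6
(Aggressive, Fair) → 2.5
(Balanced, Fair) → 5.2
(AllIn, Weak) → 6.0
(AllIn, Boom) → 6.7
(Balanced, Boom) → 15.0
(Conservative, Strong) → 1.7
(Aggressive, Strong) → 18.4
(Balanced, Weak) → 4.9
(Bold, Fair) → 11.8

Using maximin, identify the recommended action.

AllIn

Row minima: Conservative=0.1, Balanced=3.1, Aggressive=1.7, Bold=1.6, AllIn=6.0, Max=3.1
Best worst-case = 6.0 → AllIn.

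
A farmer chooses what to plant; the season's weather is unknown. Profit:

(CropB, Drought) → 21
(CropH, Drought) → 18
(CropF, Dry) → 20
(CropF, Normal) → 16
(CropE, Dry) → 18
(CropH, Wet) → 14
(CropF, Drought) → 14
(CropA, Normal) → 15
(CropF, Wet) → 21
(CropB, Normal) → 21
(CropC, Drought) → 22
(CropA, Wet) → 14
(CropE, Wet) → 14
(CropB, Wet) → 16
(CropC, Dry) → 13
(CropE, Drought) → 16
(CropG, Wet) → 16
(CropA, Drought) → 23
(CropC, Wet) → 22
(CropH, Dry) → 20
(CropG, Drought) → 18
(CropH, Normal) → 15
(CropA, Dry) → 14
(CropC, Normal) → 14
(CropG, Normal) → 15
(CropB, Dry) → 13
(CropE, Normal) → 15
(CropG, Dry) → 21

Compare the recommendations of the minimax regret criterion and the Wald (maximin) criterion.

Column bests: Drought=23, Dry=21, Normal=21, Wet=22.
CropE regrets: 7, 3, 6, 8 → max 8
CropH regrets: 5, 1, 6, 8 → max 8
CropG regrets: 5, 0, 6, 6 → max 6
CropA regrets: 0, 7, 6, 8 → max 8
CropF regrets: 9, 1, 5, 1 → max 9
CropB regrets: 2, 8, 0, 6 → max 8
CropC regrets: 1, 8, 7, 0 → max 8
Smallest max regret = 6 → CropG.
Row minima: CropE=14, CropH=14, CropG=15, CropA=14, CropF=14, CropB=13, CropC=13
Best worst-case = 15 → CropG.

minimax regret → CropG; maximin → CropG (agree)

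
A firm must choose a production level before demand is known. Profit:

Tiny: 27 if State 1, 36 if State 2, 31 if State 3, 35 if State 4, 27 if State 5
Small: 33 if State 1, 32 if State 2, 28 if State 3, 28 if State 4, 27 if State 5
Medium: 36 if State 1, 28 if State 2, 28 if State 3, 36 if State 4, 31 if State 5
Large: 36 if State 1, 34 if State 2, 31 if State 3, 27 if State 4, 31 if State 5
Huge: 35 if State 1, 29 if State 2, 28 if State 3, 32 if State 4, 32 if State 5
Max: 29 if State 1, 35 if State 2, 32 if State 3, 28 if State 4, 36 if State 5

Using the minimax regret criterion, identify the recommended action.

Huge

Column bests: State 1=36, State 2=36, State 3=32, State 4=36, State 5=36.
Tiny regrets: 9, 0, 1, 1, 9 → max 9
Small regrets: 3, 4, 4, 8, 9 → max 9
Medium regrets: 0, 8, 4, 0, 5 → max 8
Large regrets: 0, 2, 1, 9, 5 → max 9
Huge regrets: 1, 7, 4, 4, 4 → max 7
Max regrets: 7, 1, 0, 8, 0 → max 8
Smallest max regret = 7 → Huge.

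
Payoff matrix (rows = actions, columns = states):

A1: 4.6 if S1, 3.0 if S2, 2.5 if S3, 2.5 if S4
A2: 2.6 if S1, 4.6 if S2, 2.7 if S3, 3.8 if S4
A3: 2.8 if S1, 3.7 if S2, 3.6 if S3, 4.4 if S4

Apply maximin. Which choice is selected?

Row minima: A1=2.5, A2=2.6, A3=2.8
Best worst-case = 2.8 → A3.

A3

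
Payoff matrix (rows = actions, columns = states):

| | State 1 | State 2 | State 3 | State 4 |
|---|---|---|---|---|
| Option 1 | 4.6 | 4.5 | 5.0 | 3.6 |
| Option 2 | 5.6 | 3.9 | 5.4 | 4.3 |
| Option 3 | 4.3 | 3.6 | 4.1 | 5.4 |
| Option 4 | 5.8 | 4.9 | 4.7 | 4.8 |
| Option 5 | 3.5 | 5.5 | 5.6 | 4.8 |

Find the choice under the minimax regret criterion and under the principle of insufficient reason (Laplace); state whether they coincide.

Column bests: State 1=5.8, State 2=5.5, State 3=5.6, State 4=5.4.
Option 1 regrets: 1.2, 1.0, 0.6, 1.8 → max 1.8
Option 2 regrets: 0.2, 1.6, 0.2, 1.1 → max 1.6
Option 3 regrets: 1.5, 1.9, 1.5, 0.0 → max 1.9
Option 4 regrets: 0.0, 0.6, 0.9, 0.6 → max 0.9
Option 5 regrets: 2.3, 0.0, 0.0, 0.6 → max 2.3
Smallest max regret = 0.9 → Option 4.
Row averages: Option 1=4.425, Option 2=4.8, Option 3=4.35, Option 4=5.05, Option 5=4.85
Highest average = 5.05 → Option 4.

minimax regret → Option 4; laplace → Option 4 (agree)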